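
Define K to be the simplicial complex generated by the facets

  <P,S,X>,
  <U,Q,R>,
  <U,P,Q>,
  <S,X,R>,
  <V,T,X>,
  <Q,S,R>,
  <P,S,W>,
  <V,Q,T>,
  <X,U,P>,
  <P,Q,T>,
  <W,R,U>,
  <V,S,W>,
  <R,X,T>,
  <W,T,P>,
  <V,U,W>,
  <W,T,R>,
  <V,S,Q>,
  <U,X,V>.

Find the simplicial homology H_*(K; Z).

H_0 ≅ Z,  H_1 ≅ Z^2,  H_2 ≅ Z.

Fix the vertex order P < Q < R < S < T < U < V < W < X and write every simplex with vertices in increasing order. Then dim K = 2 and the simplices of K are:

  0-simplices (9): P, Q, R, S, T, U, V, W, X
  1-simplices (27): PQ, PS, PT, PU, PW, PX, QR, QS, QT, QU, QV, RS, RT, RU, RW, RX, SV, SW, SX, TV, TW, TX, UV, UW, UX, VW, VX
  2-simplices (18): PQT, PQU, PSW, PSX, PTW, PUX, QRS, QRU, QSV, QTV, RSX, RTW, RTX, RUW, SVW, TVX, UVW, UVX

so the chain groups are C_0 ≅ Z^9, C_1 ≅ Z^27, C_2 ≅ Z^18.

Boundary ∂_1: C_1 → C_0 is given by ∂[p,q] = [q] − [p]. For instance
  ∂SV = V − S.
This gives a 9×27 integer matrix of rank 8; reducing to Smith normal form yields diagonal entries (1,1,1,1,1,1,1,1).

The boundary map ∂_2: C_2 → C_1 acts by ∂[p,q,r] = [q,r] − [p,r] + [p,q]. For instance
  ∂QTV = TV − QV + QT,
  ∂PSX = SX − PX + PS.
As a 27×18 matrix over Z this has rank 17, with invariant factors (1,1,1,1,1,1,1,1,1,1,1,1,1,1,1,1,1).

Computing H_k = (kernel of ∂_k) / (image of ∂_{k+1}):

  H_0: rank C_0 − rank ∂_1 = 9 − 8 = 1, and the invariant factors of ∂_1 are all 1, so H_0 ≅ Z.
  H_1: rank ker ∂_1 − rank ∂_2 = (27 − 8) − 17 = 2, and the invariant factors of ∂_2 are all 1, so H_1 ≅ Z^2.
  H_2: rank ker ∂_2 − rank ∂_3 = (18 − 17) − 0 = 1, and there is no ∂_3, so H_2 ≅ Z.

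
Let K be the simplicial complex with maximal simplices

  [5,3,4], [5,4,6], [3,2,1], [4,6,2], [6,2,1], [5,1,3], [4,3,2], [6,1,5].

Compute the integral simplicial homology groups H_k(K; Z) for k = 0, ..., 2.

Fix the vertex order 1 < 2 < 3 < 4 < 5 < 6 and write every simplex with vertices in increasing order. Then dim K = 2 and the simplices of K are:

  0-simplices (6): [1], [2], [3], [4], [5], [6]
  1-simplices (12): [1,2], [1,3], [1,5], [1,6], [2,3], [2,4], [2,6], [3,4], [3,5], [4,5], [4,6], [5,6]
  2-simplices (8): [1,2,3], [1,2,6], [1,3,5], [1,5,6], [2,3,4], [2,4,6], [3,4,5], [4,5,6]

giving chain groups C_0 ≅ Z^6, C_1 ≅ Z^12, C_2 ≅ Z^8.

∂_1: C_1 → C_0 sends each edge [p,q] (with p < q) to q − p.
This gives a 6×12 integer matrix of rank 5; reducing to Smith normal form yields diagonal entries (1,1,1,1,1).

∂_2: C_2 → C_1 acts by ∂[p,q,r] = [q,r] − [p,r] + [p,q]. For instance
  ∂[3,4,5] = [4,5] − [3,5] + [3,4],
  ∂[2,4,6] = [4,6] − [2,6] + [2,4].
As a 12×8 matrix over Z this has rank 7, with invariant factors (1,1,1,1,1,1,1).

From H_k ≅ ker(∂_k) / im(∂_{k+1}) we obtain:

  H_0: rank C_0 − rank ∂_1 = 6 − 5 = 1, and the invariant factors of ∂_1 are all 1, so H_0 ≅ Z.
  H_1: rank ker ∂_1 − rank ∂_2 = (12 − 5) − 7 = 0, and the invariant factors of ∂_2 are all 1, so H_1 ≅ 0.
  H_2: rank ker ∂_2 − rank ∂_3 = (8 − 7) − 0 = 1, and there is no ∂_3, so H_2 ≅ Z.

H_0 = Z,  H_1 = 0,  H_2 = Z.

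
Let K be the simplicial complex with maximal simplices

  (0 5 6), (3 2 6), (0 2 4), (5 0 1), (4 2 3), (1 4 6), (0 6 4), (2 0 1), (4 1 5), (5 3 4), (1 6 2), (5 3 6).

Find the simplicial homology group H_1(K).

We work with the vertex ordering 0 < 1 < 2 < 3 < 4 < 5 < 6. The simplices of K, each written with vertices in increasing order, are:

  0-simplices (7): [0], [1], [2], [3], [4], [5], [6]
  1-simplices (18): [0,1], [0,2], [0,4], [0,5], [0,6], [1,2], [1,4], [1,5], [1,6], [2,3], [2,4], [2,6], [3,4], [3,5], [3,6], [4,5], [4,6], [5,6]
  2-simplices (12): [0,1,2], [0,1,5], [0,2,4], [0,4,6], [0,5,6], [1,2,6], [1,4,5], [1,4,6], [2,3,4], [2,3,6], [3,4,5], [3,5,6]

so the chain groups are C_0 ≅ Z^7, C_1 ≅ Z^18, C_2 ≅ Z^12.

The boundary map ∂_1: C_1 → C_0 sends each edge [p,q] (with p < q) to q − p. For instance
  ∂[0,5] = [5] − [0].
As a 7×18 matrix over Z this has rank 6, with invariant factors (1,1,1,1,1,1).

∂_2: C_2 → C_1 acts by ∂[p,q,r] = [q,r] − [p,r] + [p,q]. For instance
  ∂[0,1,5] = [1,5] − [0,5] + [0,1],
  ∂[0,2,4] = [2,4] − [0,4] + [0,2].
The resulting 18×12 matrix has rank 12, and its Smith normal form has invariant factors (1,1,1,1,1,1,1,1,1,1,1,2).

Computing H_k = (kernel of ∂_k) / (image of ∂_{k+1}):

  H_1: rank ker ∂_1 − rank ∂_2 = (18 − 6) − 12 = 0, and ∂_2 has invariant factor 2 > 1, so H_1 = Z/2Z.

(K is a triangulation of the real projective plane RP^2.)

H_1 ≅ Z/2Z.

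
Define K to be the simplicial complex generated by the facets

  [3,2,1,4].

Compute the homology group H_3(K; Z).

We work with the vertex ordering 1 < 2 < 3 < 4. The simplices of K, each written with vertices in increasing order, are:

  0-simplices (4): [1], [2], [3], [4]
  1-simplices (6): [1,2], [1,3], [1,4], [2,3], [2,4], [3,4]
  2-simplices (4): [1,2,3], [1,2,4], [1,3,4], [2,3,4]
  3-simplices (1): [1,2,3,4]

giving chain groups C_0 ≅ Z^4, C_1 ≅ Z^6, C_2 ≅ Z^4, C_3 ≅ Z^1.

∂_1: C_1 → C_0 is given by ∂[p,q] = [q] − [p]. For instance
  ∂[1,3] = [3] − [1].
The resulting 4×6 matrix has rank 3, and its Smith normal form has invariant factors (1,1,1).

∂_2: C_2 → C_1 acts by ∂[p,q,r] = [q,r] − [p,r] + [p,q]. For instance
  ∂[1,3,4] = [3,4] − [1,4] + [1,3],
  ∂[1,2,4] = [2,4] − [1,4] + [1,2].
This gives a 6×4 integer matrix of rank 3; reducing to Smith normal form yields diagonal entries (1,1,1).

∂_3: C_3 → C_2 sends each 3-simplex σ to the alternating sum Σ_i (−1)^i (σ with its i-th vertex removed). For instance
  ∂[1,2,3,4] = [2,3,4] − [1,3,4] + [1,2,4] − [1,2,3].
As a 4×1 matrix over Z this has rank 1, with invariant factors (1).

Now H_k = ker ∂_k / im ∂_{k+1}, so:

  H_3: rank ker ∂_3 − rank ∂_4 = (1 − 1) − 0 = 0, and there is no ∂_4, so H_3 ≅ 0.

H_3 ≅ 0.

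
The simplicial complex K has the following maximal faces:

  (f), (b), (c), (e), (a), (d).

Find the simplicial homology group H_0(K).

Take the total order a < b < c < d < e < f on the vertex set. Then K (dimension 0) consists of the simplices:

  0-simplices (6): a, b, c, d, e, f

so the chain groups are C_0 ≅ Z^6.

Now H_k = ker ∂_k / im ∂_{k+1}, so:

  H_0: rank C_0 − rank ∂_1 = 6 − 0 = 6, and there is no ∂_1, so H_0 = Z^6.

H_0 ≅ Z^6.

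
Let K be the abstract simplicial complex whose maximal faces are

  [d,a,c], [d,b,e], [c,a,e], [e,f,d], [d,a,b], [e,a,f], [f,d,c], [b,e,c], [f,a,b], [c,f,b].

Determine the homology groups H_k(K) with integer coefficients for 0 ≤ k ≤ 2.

H_0 ≅ Z,  H_1 ≅ Z/2,  H_2 = 0.

Fix the vertex order a < b < c < d < e < f and write every simplex with vertices in increasing order. Then dim K = 2 and the simplices of K are:

  0-simplices (6): a, b, c, d, e, f
  1-simplices (15): ab, ac, ad, ae, af, bc, bd, be, bf, cd, ce, cf, de, df, ef
  2-simplices (10): abd, abf, acd, ace, aef, bce, bcf, bde, cdf, def

Hence C_0 ≅ Z^6, C_1 ≅ Z^15, C_2 ≅ Z^10.

∂_1: C_1 → C_0 sends each edge [p,q] (with p < q) to q − p.
The 6×15 boundary matrix has rank 5 and Smith normal form diag(1,1,1,1,1).

The boundary map ∂_2: C_2 → C_1 acts by ∂[p,q,r] = [q,r] − [p,r] + [p,q]. For instance
  ∂ace = ce − ae + ac,
  ∂abf = bf − af + ab.
As a 15×10 matrix over Z this has rank 10, with invariant factors (1,1,1,1,1,1,1,1,1,2).

From H_k ≅ ker(∂_k) / im(∂_{k+1}) we obtain:

  H_0: rank C_0 − rank ∂_1 = 6 − 5 = 1, and the invariant factors of ∂_1 are all 1, so H_0 = Z.
  H_1: rank ker ∂_1 − rank ∂_2 = (15 − 5) − 10 = 0, and ∂_2 has invariant factor 2 > 1, so H_1 = Z/2.
  H_2: rank ker ∂_2 − rank ∂_3 = (10 − 10) − 0 = 0, and there is no ∂_3, so H_2 = 0.

As a check, the Euler characteristic is 6 − 15 + 10 = 1, which agrees with 1 − 0 + 0 = 1.
(K is a triangulation of the real projective plane RP^2.)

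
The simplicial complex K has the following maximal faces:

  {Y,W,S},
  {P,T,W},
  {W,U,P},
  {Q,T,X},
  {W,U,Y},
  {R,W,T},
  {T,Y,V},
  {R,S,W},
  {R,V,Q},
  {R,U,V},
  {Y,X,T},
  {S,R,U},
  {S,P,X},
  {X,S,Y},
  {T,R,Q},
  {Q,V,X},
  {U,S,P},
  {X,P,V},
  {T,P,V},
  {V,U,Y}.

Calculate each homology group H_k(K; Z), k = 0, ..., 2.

H_0 ≅ Z,  H_1 ≅ Z ⊕ Z/2Z,  H_2 = 0.

K has 10 vertices, 30 edges, 20 triangles.
rank ∂_0 = 0, rank ∂_1 = 9 ⇒ b_0 = 10 − 0 − 9 = 1; all invariant factors of ∂_1 are 1 so no torsion. So H_0 = Z.
rank ∂_1 = 9, rank ∂_2 = 20 ⇒ b_1 = 30 − 9 − 20 = 1; ∂_2 has invariant factor(s) [2] giving torsion. So H_1 = Z ⊕ Z/2Z.
rank ∂_2 = 20, rank ∂_3 = 0 ⇒ b_2 = 20 − 20 − 0 = 0. So H_2 = 0.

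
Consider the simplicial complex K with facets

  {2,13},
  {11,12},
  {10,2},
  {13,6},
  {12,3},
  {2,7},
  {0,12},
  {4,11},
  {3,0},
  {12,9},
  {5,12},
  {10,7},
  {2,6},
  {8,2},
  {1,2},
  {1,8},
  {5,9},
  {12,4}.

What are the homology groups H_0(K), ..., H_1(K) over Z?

H_0 = Z^2,  H_1 = Z^6.

Take the total order 0 < 1 < 2 < 3 < 4 < 5 < 6 < 7 < 8 < 9 < 10 < 11 < 12 < 13 on the vertex set. Then K (dimension 1) consists of the simplices:

  0-simplices (14): [0], [1], [2], [3], [4], [5], [6], [7], [8], [9], [10], [11], [12], [13]
  1-simplices (18): [0,3], [0,12], [1,2], [1,8], [2,6], [2,7], [2,8], [2,10], [2,13], [3,12], [4,11], [4,12], [5,9], [5,12], [6,13], [7,10], [9,12], [11,12]

giving chain groups C_0 ≅ Z^14, C_1 ≅ Z^18.

Boundary ∂_1: C_1 → C_0 is given by ∂[p,q] = [q] − [p].
The resulting 14×18 matrix has rank 12, and its Smith normal form has invariant factors (1,1,1,1,1,1,1,1,1,1,1,1).

Now H_k = ker ∂_k / im ∂_{k+1}, so:

  H_0: rank C_0 − rank ∂_1 = 14 − 12 = 2, and the invariant factors of ∂_1 are all 1, so H_0 ≅ Z^2.
  H_1: rank ker ∂_1 − rank ∂_2 = (18 − 12) − 0 = 6, and there is no ∂_2, so H_1 ≅ Z^6.

As a check, the Euler characteristic is 14 − 18 = -4, which agrees with 2 − 6 = -4.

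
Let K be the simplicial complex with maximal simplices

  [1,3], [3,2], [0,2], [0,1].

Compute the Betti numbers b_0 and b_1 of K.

b_0 = 1, b_1 = 1.

Take the total order 0 < 1 < 2 < 3 on the vertex set. Then K (dimension 1) consists of the simplices:

  0-simplices (4): [0], [1], [2], [3]
  1-simplices (4): [0,1], [0,2], [1,3], [2,3]

so the chain groups are C_0 ≅ Z^4, C_1 ≅ Z^4.

The boundary map ∂_1: C_1 → C_0 is given by ∂[p,q] = [q] − [p]. For instance
  ∂[0,1] = [1] − [0].
The resulting 4×4 matrix has rank 3, and its Smith normal form has invariant factors (1,1,1).

From H_k ≅ ker(∂_k) / im(∂_{k+1}) we obtain:

  H_0: rank C_0 − rank ∂_1 = 4 − 3 = 1, and the invariant factors of ∂_1 are all 1, so H_0 = Z.
  H_1: rank ker ∂_1 − rank ∂_2 = (4 − 3) − 0 = 1, and there is no ∂_2, so H_1 = Z.

As a check, the Euler characteristic is 4 − 4 = 0, which agrees with 1 − 1 = 0.
(K is a triangulation of the circle S^1.)

Hence the Betti numbers are b_0 = 1, b_1 = 1.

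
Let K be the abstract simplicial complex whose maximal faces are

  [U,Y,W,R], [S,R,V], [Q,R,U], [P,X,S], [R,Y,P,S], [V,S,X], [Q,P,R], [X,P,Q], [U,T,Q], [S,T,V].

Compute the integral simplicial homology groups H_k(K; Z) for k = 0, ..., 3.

Take the total order P < Q < R < S < T < U < V < W < X < Y on the vertex set. Then K (dimension 3) consists of the simplices:

  0-simplices (10): P, Q, R, S, T, U, V, W, X, Y
  1-simplices (24): PQ, PR, PS, PX, PY, QR, QT, QU, QX, RS, RU, RV, RW, RY, ST, SV, SX, SY, TU, TV, UW, UY, VX, WY
  2-simplices (16): PQR, PQX, PRS, PRY, PSX, PSY, QRU, QTU, RSV, RSY, RUW, RUY, RWY, STV, SVX, UWY
  3-simplices (2): PRSY, RUWY

Hence C_0 ≅ Z^10, C_1 ≅ Z^24, C_2 ≅ Z^16, C_3 ≅ Z^2.

The boundary map ∂_1: C_1 → C_0 sends each edge [p,q] (with p < q) to q − p.
This gives a 10×24 integer matrix of rank 9; reducing to Smith normal form yields diagonal entries (1,1,1,1,1,1,1,1,1).

The boundary map ∂_2: C_2 → C_1 sends each 2-simplex [p,q,r] to [q,r] − [p,r] + [p,q]. For instance
  ∂PQR = QR − PR + PQ,
  ∂QRU = RU − QU + QR.
This gives a 24×16 integer matrix of rank 14; reducing to Smith normal form yields diagonal entries (1,1,1,1,1,1,1,1,1,1,1,1,1,1).

Boundary ∂_3: C_3 → C_2 sends each 3-simplex σ to the alternating sum Σ_i (−1)^i (σ with its i-th vertex removed). For instance
  ∂PRSY = RSY − PSY + PRY − PRS,
  ∂RUWY = UWY − RWY + RUY − RUW.
As a 16×2 matrix over Z this has rank 2, with invariant factors (1,1).

Computing H_k = (kernel of ∂_k) / (image of ∂_{k+1}):

  H_0: rank C_0 − rank ∂_1 = 10 − 9 = 1, and the invariant factors of ∂_1 are all 1, so H_0 ≅ Z.
  H_1: rank ker ∂_1 − rank ∂_2 = (24 − 9) − 14 = 1, and the invariant factors of ∂_2 are all 1, so H_1 ≅ Z.
  H_2: rank ker ∂_2 − rank ∂_3 = (16 − 14) − 2 = 0, and the invariant factors of ∂_3 are all 1, so H_2 ≅ 0.
  H_3: rank ker ∂_3 − rank ∂_4 = (2 − 2) − 0 = 0, and there is no ∂_4, so H_3 ≅ 0.

H_0 ≅ Z,  H_1 ≅ Z,  H_2 = 0,  H_3 = 0.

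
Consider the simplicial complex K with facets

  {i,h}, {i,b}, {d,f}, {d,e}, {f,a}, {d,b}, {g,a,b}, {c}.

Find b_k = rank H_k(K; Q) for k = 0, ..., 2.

b_0 = 2, b_1 = 1, b_2 = 0.

We work with the vertex ordering a < b < c < d < e < f < g < h < i. The simplices of K, each written with vertices in increasing order, are:

  0-simplices (9): a, b, c, d, e, f, g, h, i
  1-simplices (9): ab, af, ag, bd, bg, bi, de, df, hi
  2-simplices (1): abg

giving chain groups C_0 ≅ Z^9, C_1 ≅ Z^9, C_2 ≅ Z^1.

Boundary ∂_1: C_1 → C_0 maps an edge to its endpoints' difference, ∂[p,q] = q − p.
As a 9×9 matrix over Z this has rank 7, with invariant factors (1,1,1,1,1,1,1).

Boundary ∂_2: C_2 → C_1 sends each 2-simplex [p,q,r] to [q,r] − [p,r] + [p,q]. For instance
  ∂abg = bg − ag + ab.
This gives a 9×1 integer matrix of rank 1; reducing to Smith normal form yields diagonal entries (1).

Reading off H_k = ker ∂_k / im ∂_{k+1}:

  H_0: rank C_0 − rank ∂_1 = 9 − 7 = 2, and the invariant factors of ∂_1 are all 1, so H_0 = Z^2.
  H_1: rank ker ∂_1 − rank ∂_2 = (9 − 7) − 1 = 1, and the invariant factors of ∂_2 are all 1, so H_1 = Z.
  H_2: rank ker ∂_2 − rank ∂_3 = (1 − 1) − 0 = 0, and there is no ∂_3, so H_2 = 0.

Hence the Betti numbers are b_0 = 2, b_1 = 1, b_2 = 0.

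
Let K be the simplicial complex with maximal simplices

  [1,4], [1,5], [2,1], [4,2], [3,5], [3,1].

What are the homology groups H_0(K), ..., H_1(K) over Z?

H_0 = Z,  H_1 = Z^2.

Take the total order 1 < 2 < 3 < 4 < 5 on the vertex set. Then K (dimension 1) consists of the simplices:

  0-simplices (5): [1], [2], [3], [4], [5]
  1-simplices (6): [1,2], [1,3], [1,4], [1,5], [2,4], [3,5]

so the chain groups are C_0 ≅ Z^5, C_1 ≅ Z^6.

Boundary ∂_1: C_1 → C_0 sends each edge [p,q] (with p < q) to q − p.
The 5×6 boundary matrix has rank 4 and Smith normal form diag(1,1,1,1).

Computing H_k = (kernel of ∂_k) / (image of ∂_{k+1}):

  H_0: rank C_0 − rank ∂_1 = 5 − 4 = 1, and the invariant factors of ∂_1 are all 1, so H_0 ≅ Z.
  H_1: rank ker ∂_1 − rank ∂_2 = (6 − 4) − 0 = 2, and there is no ∂_2, so H_1 ≅ Z^2.

(K is a triangulation of a wedge of 2 circles.)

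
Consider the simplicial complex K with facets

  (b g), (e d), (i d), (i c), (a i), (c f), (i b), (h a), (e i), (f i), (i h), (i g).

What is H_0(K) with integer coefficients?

Order the vertices as a < b < c < d < e < f < g < h < i. Listing each simplex with vertices in this order, K has dimension 1 with simplices:

  0-simplices (9): a, b, c, d, e, f, g, h, i
  1-simplices (12): ah, ai, bg, bi, cf, ci, de, di, ei, fi, gi, hi

Hence C_0 ≅ Z^9, C_1 ≅ Z^12.

The boundary map ∂_1: C_1 → C_0 maps an edge to its endpoints' difference, ∂[p,q] = q − p. For instance
  ∂hi = i − h.
The resulting 9×12 matrix has rank 8, and its Smith normal form has invariant factors (1,1,1,1,1,1,1,1).

Now H_k = ker ∂_k / im ∂_{k+1}, so:

  H_0: rank C_0 − rank ∂_1 = 9 − 8 = 1, and the invariant factors of ∂_1 are all 1, so H_0 ≅ Z.

(K is a triangulation of a wedge of 4 circles.)

H_0 ≅ Z.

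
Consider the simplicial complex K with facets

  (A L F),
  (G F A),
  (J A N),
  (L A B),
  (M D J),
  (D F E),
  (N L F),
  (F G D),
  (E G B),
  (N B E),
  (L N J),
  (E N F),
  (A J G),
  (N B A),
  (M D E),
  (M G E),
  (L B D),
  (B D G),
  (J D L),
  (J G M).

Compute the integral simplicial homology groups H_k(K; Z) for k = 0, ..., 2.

Fix the vertex order A < B < D < E < F < G < J < L < M < N and write every simplex with vertices in increasing order. Then dim K = 2 and the simplices of K are:

  0-simplices (10): A, B, D, E, F, G, J, L, M, N
  1-simplices (30): AB, AF, AG, AJ, AL, AN, BD, BE, BG, BL, BN, DE, DF, DG, DJ, DL, DM, EF, EG, EM, EN, FG, FL, FN, GJ, GM, JL, JM, JN, LN
  2-simplices (20): ABL, ABN, AFG, AFL, AGJ, AJN, BDG, BDL, BEG, BEN, DEF, DEM, DFG, DJL, DJM, EFN, EGM, FLN, GJM, JLN

Hence C_0 ≅ Z^10, C_1 ≅ Z^30, C_2 ≅ Z^20.

Boundary ∂_1: C_1 → C_0 maps an edge to its endpoints' difference, ∂[p,q] = q − p.
This gives a 10×30 integer matrix of rank 9; reducing to Smith normal form yields diagonal entries (1,1,1,1,1,1,1,1,1).

Boundary ∂_2: C_2 → C_1 sends each 2-simplex [p,q,r] to [q,r] − [p,r] + [p,q]. For instance
  ∂DFG = FG − DG + DF,
  ∂AFG = FG − AG + AF.
This gives a 30×20 integer matrix of rank 20; reducing to Smith normal form yields diagonal entries (1,1,1,1,1,1,1,1,1,1,1,1,1,1,1,1,1,1,1,2).

Reading off H_k = ker ∂_k / im ∂_{k+1}:

  H_0: rank C_0 − rank ∂_1 = 10 − 9 = 1, and the invariant factors of ∂_1 are all 1, so H_0 ≅ Z.
  H_1: rank ker ∂_1 − rank ∂_2 = (30 − 9) − 20 = 1, and ∂_2 has invariant factor 2 > 1, so H_1 ≅ Z ⊕ Z_2.
  H_2: rank ker ∂_2 − rank ∂_3 = (20 − 20) − 0 = 0, and there is no ∂_3, so H_2 ≅ 0.

H_0 = Z,  H_1 = Z ⊕ Z_2,  H_2 = 0.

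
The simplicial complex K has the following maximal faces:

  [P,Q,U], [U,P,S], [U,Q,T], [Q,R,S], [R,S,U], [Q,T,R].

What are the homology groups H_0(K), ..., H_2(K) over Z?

H_0 = Z,  H_1 = Z,  H_2 = 0.

Take the total order P < Q < R < S < T < U on the vertex set. Then K (dimension 2) consists of the simplices:

  0-simplices (6): P, Q, R, S, T, U
  1-simplices (12): PQ, PS, PU, QR, QS, QT, QU, RS, RT, RU, SU, TU
  2-simplices (6): PQU, PSU, QRS, QRT, QTU, RSU

so the chain groups are C_0 ≅ Z^6, C_1 ≅ Z^12, C_2 ≅ Z^6.

The boundary map ∂_1: C_1 → C_0 sends each edge [p,q] (with p < q) to q − p. For instance
  ∂RU = U − R.
This gives a 6×12 integer matrix of rank 5; reducing to Smith normal form yields diagonal entries (1,1,1,1,1).

Boundary ∂_2: C_2 → C_1 maps a triangle to the signed sum of its edges. For instance
  ∂QTU = TU − QU + QT,
  ∂PSU = SU − PU + PS.
This gives a 12×6 integer matrix of rank 6; reducing to Smith normal form yields diagonal entries (1,1,1,1,1,1).

Now H_k = ker ∂_k / im ∂_{k+1}, so:

  H_0: rank C_0 − rank ∂_1 = 6 − 5 = 1, and the invariant factors of ∂_1 are all 1, so H_0 = Z.
  H_1: rank ker ∂_1 − rank ∂_2 = (12 − 5) − 6 = 1, and the invariant factors of ∂_2 are all 1, so H_1 = Z.
  H_2: rank ker ∂_2 − rank ∂_3 = (6 − 6) − 0 = 0, and there is no ∂_3, so H_2 = 0.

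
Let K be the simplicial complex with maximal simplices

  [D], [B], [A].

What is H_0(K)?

K has 3 vertices.
rank ∂_0 = 0, rank ∂_1 = 0 ⇒ b_0 = 3 − 0 − 0 = 3. So H_0 = Z^3.

H_0 = Z^3.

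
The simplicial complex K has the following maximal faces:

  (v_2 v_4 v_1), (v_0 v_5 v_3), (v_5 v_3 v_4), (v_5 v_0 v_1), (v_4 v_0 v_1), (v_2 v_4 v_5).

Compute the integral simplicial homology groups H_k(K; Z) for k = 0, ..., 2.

H_0 ≅ Z,  H_1 ≅ Z,  H_2 = 0.

K has 6 vertices, 12 edges, 6 triangles.
rank ∂_0 = 0, rank ∂_1 = 5 ⇒ b_0 = 6 − 0 − 5 = 1; all invariant factors of ∂_1 are 1 so no torsion. So H_0 = Z.
rank ∂_1 = 5, rank ∂_2 = 6 ⇒ b_1 = 12 − 5 − 6 = 1; all invariant factors of ∂_2 are 1 so no torsion. So H_1 = Z.
rank ∂_2 = 6, rank ∂_3 = 0 ⇒ b_2 = 6 − 6 − 0 = 0. So H_2 = 0.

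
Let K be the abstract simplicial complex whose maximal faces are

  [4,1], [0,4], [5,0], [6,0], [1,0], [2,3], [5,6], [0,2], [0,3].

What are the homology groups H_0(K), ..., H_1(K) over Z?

H_0 = Z,  H_1 = Z^3.

Fix the vertex order 0 < 1 < 2 < 3 < 4 < 5 < 6 and write every simplex with vertices in increasing order. Then dim K = 1 and the simplices of K are:

  0-simplices (7): [0], [1], [2], [3], [4], [5], [6]
  1-simplices (9): [0,1], [0,2], [0,3], [0,4], [0,5], [0,6], [1,4], [2,3], [5,6]

giving chain groups C_0 ≅ Z^7, C_1 ≅ Z^9.

∂_1: C_1 → C_0 sends each edge [p,q] (with p < q) to q − p. For instance
  ∂[0,6] = [6] − [0].
The resulting 7×9 matrix has rank 6, and its Smith normal form has invariant factors (1,1,1,1,1,1).

Reading off H_k = ker ∂_k / im ∂_{k+1}:

  H_0: rank C_0 − rank ∂_1 = 7 − 6 = 1, and the invariant factors of ∂_1 are all 1, so H_0 = Z.
  H_1: rank ker ∂_1 − rank ∂_2 = (9 − 6) − 0 = 3, and there is no ∂_2, so H_1 = Z^3.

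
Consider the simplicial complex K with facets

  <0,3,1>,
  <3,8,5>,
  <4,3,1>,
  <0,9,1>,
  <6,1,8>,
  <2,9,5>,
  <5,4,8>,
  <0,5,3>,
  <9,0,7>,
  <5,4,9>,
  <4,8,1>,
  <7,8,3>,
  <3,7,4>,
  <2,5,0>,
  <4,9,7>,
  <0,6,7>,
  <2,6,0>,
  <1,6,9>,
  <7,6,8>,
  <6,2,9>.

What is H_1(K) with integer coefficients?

H_1 = Z × Z/2.

Order the vertices as 0 < 1 < 2 < 3 < 4 < 5 < 6 < 7 < 8 < 9. Listing each simplex with vertices in this order, K has dimension 2 with simplices:

  0-simplices (10): [0], [1], [2], [3], [4], [5], [6], [7], [8], [9]
  1-simplices (30): (30 of them)
  2-simplices (20): (20 of them)

so the chain groups are C_0 ≅ Z^10, C_1 ≅ Z^30, C_2 ≅ Z^20.

∂_1: C_1 → C_0 is given by ∂[p,q] = [q] − [p].
This gives a 10×30 integer matrix of rank 9; reducing to Smith normal form yields diagonal entries (1,1,1,1,1,1,1,1,1).

Boundary ∂_2: C_2 → C_1 maps a triangle to the signed sum of its edges. For instance
  ∂[0,1,9] = [1,9] − [0,9] + [0,1],
  ∂[0,6,7] = [6,7] − [0,7] + [0,6].
As a 30×20 matrix over Z this has rank 20, with invariant factors (1,1,1,1,1,1,1,1,1,1,1,1,1,1,1,1,1,1,1,2).

Now H_k = ker ∂_k / im ∂_{k+1}, so:

  H_1: rank ker ∂_1 − rank ∂_2 = (30 − 9) − 20 = 1, and ∂_2 has invariant factor 2 > 1, so H_1 = Z × Z/2.

(K is a triangulation of the Klein bottle.)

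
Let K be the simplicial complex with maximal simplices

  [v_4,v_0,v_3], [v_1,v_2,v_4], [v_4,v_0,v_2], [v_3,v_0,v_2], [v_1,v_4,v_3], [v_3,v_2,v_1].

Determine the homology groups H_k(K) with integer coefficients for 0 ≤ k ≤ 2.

Order the vertices as v_0 < v_1 < v_2 < v_3 < v_4. Listing each simplex with vertices in this order, K has dimension 2 with simplices:

  0-simplices (5): [v_0], [v_1], [v_2], [v_3], [v_4]
  1-simplices (9): [v_0,v_2], [v_0,v_3], [v_0,v_4], [v_1,v_2], [v_1,v_3], [v_1,v_4], [v_2,v_3], [v_2,v_4], [v_3,v_4]
  2-simplices (6): [v_0,v_2,v_3], [v_0,v_2,v_4], [v_0,v_3,v_4], [v_1,v_2,v_3], [v_1,v_2,v_4], [v_1,v_3,v_4]

giving chain groups C_0 ≅ Z^5, C_1 ≅ Z^9, C_2 ≅ Z^6.

∂_1: C_1 → C_0 is given by ∂[p,q] = [q] − [p]. For instance
  ∂[v_0,v_2] = [v_2] − [v_0].
The resulting 5×9 matrix has rank 4, and its Smith normal form has invariant factors (1,1,1,1).

∂_2: C_2 → C_1 maps a triangle to the signed sum of its edges. For instance
  ∂[v_0,v_2,v_4] = [v_2,v_4] − [v_0,v_4] + [v_0,v_2],
  ∂[v_1,v_2,v_4] = [v_2,v_4] − [v_1,v_4] + [v_1,v_2].
As a 9×6 matrix over Z this has rank 5, with invariant factors (1,1,1,1,1).

Now H_k = ker ∂_k / im ∂_{k+1}, so:

  H_0: rank C_0 − rank ∂_1 = 5 − 4 = 1, and the invariant factors of ∂_1 are all 1, so H_0 = Z.
  H_1: rank ker ∂_1 − rank ∂_2 = (9 − 4) − 5 = 0, and the invariant factors of ∂_2 are all 1, so H_1 = 0.
  H_2: rank ker ∂_2 − rank ∂_3 = (6 − 5) − 0 = 1, and there is no ∂_3, so H_2 = Z.

(K is a triangulation of the 2-sphere S^2.)

H_0 = Z,  H_1 = 0,  H_2 = Z.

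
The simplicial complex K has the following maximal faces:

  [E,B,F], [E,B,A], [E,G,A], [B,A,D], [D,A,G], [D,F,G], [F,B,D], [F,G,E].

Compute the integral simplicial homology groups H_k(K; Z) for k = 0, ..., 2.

H_0 ≅ Z,  H_1 = 0,  H_2 ≅ Z.

Take the total order A < B < D < E < F < G on the vertex set. Then K (dimension 2) consists of the simplices:

  0-simplices (6): A, B, D, E, F, G
  1-simplices (12): AB, AD, AE, AG, BD, BE, BF, DF, DG, EF, EG, FG
  2-simplices (8): ABD, ABE, ADG, AEG, BDF, BEF, DFG, EFG

giving chain groups C_0 ≅ Z^6, C_1 ≅ Z^12, C_2 ≅ Z^8.

∂_1: C_1 → C_0 is given by ∂[p,q] = [q] − [p].
As a 6×12 matrix over Z this has rank 5, with invariant factors (1,1,1,1,1).

The boundary map ∂_2: C_2 → C_1 maps a triangle to the signed sum of its edges. For instance
  ∂DFG = FG − DG + DF,
  ∂BEF = EF − BF + BE.
As a 12×8 matrix over Z this has rank 7, with invariant factors (1,1,1,1,1,1,1).

Now H_k = ker ∂_k / im ∂_{k+1}, so:

  H_0: rank C_0 − rank ∂_1 = 6 − 5 = 1, and the invariant factors of ∂_1 are all 1, so H_0 = Z.
  H_1: rank ker ∂_1 − rank ∂_2 = (12 − 5) − 7 = 0, and the invariant factors of ∂_2 are all 1, so H_1 = 0.
  H_2: rank ker ∂_2 − rank ∂_3 = (8 − 7) − 0 = 1, and there is no ∂_3, so H_2 = Z.

As a check, the Euler characteristic is 6 − 12 + 8 = 2, which agrees with 1 − 0 + 1 = 2.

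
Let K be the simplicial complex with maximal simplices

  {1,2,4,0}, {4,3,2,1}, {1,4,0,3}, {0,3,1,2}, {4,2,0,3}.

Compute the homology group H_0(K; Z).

Order the vertices as 0 < 1 < 2 < 3 < 4. Listing each simplex with vertices in this order, K has dimension 3 with simplices:

  0-simplices (5): [0], [1], [2], [3], [4]
  1-simplices (10): [0,1], [0,2], [0,3], [0,4], [1,2], [1,3], [1,4], [2,3], [2,4], [3,4]
  2-simplices (10): [0,1,2], [0,1,3], [0,1,4], [0,2,3], [0,2,4], [0,3,4], [1,2,3], [1,2,4], [1,3,4], [2,3,4]
  3-simplices (5): [0,1,2,3], [0,1,2,4], [0,1,3,4], [0,2,3,4], [1,2,3,4]

giving chain groups C_0 ≅ Z^5, C_1 ≅ Z^10, C_2 ≅ Z^10, C_3 ≅ Z^5.

∂_1: C_1 → C_0 maps an edge to its endpoints' difference, ∂[p,q] = q − p. For instance
  ∂[1,2] = [2] − [1].
This gives a 5×10 integer matrix of rank 4; reducing to Smith normal form yields diagonal entries (1,1,1,1).

∂_2: C_2 → C_1 acts by ∂[p,q,r] = [q,r] − [p,r] + [p,q]. For instance
  ∂[0,2,3] = [2,3] − [0,3] + [0,2],
  ∂[0,1,3] = [1,3] − [0,3] + [0,1].
The 10×10 boundary matrix has rank 6 and Smith normal form diag(1,1,1,1,1,1).

The boundary map ∂_3: C_3 → C_2 sends each 3-simplex σ to the alternating sum Σ_i (−1)^i (σ with its i-th vertex removed). For instance
  ∂[1,2,3,4] = [2,3,4] − [1,3,4] + [1,2,4] − [1,2,3],
  ∂[0,2,3,4] = [2,3,4] − [0,3,4] + [0,2,4] − [0,2,3].
As a 10×5 matrix over Z this has rank 4, with invariant factors (1,1,1,1).

Reading off H_k = ker ∂_k / im ∂_{k+1}:

  H_0: rank C_0 − rank ∂_1 = 5 − 4 = 1, and the invariant factors of ∂_1 are all 1, so H_0 = Z.

H_0 = Z.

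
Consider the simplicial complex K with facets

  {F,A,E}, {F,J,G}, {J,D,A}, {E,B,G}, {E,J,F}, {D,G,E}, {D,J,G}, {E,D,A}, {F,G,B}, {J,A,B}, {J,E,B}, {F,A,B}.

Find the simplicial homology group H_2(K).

H_2 ≅ 0.

We work with the vertex ordering A < B < D < E < F < G < J. The simplices of K, each written with vertices in increasing order, are:

  0-simplices (7): A, B, D, E, F, G, J
  1-simplices (18): AB, AD, AE, AF, AJ, BE, BF, BG, BJ, DE, DG, DJ, EF, EG, EJ, FG, FJ, GJ
  2-simplices (12): ABF, ABJ, ADE, ADJ, AEF, BEG, BEJ, BFG, DEG, DGJ, EFJ, FGJ

Hence C_0 ≅ Z^7, C_1 ≅ Z^18, C_2 ≅ Z^12.

The boundary map ∂_1: C_1 → C_0 sends each edge [p,q] (with p < q) to q − p.
This gives a 7×18 integer matrix of rank 6; reducing to Smith normal form yields diagonal entries (1,1,1,1,1,1).

Boundary ∂_2: C_2 → C_1 maps a triangle to the signed sum of its edges. For instance
  ∂DGJ = GJ − DJ + DG,
  ∂ADJ = DJ − AJ + AD.
As a 18×12 matrix over Z this has rank 12, with invariant factors (1,1,1,1,1,1,1,1,1,1,1,2).

Now H_k = ker ∂_k / im ∂_{k+1}, so:

  H_2: rank ker ∂_2 − rank ∂_3 = (12 − 12) − 0 = 0, and there is no ∂_3, so H_2 = 0.

(K is a triangulation of the real projective plane RP^2.)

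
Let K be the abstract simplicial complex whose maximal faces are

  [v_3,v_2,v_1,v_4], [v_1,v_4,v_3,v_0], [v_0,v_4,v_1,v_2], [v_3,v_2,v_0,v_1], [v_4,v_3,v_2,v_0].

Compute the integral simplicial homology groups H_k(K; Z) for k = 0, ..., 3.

Fix the vertex order v_0 < v_1 < v_2 < v_3 < v_4 and write every simplex with vertices in increasing order. Then dim K = 3 and the simplices of K are:

  0-simplices (5): [v_0], [v_1], [v_2], [v_3], [v_4]
  1-simplices (10): [v_0,v_1], [v_0,v_2], [v_0,v_3], [v_0,v_4], [v_1,v_2], [v_1,v_3], [v_1,v_4], [v_2,v_3], [v_2,v_4], [v_3,v_4]
  2-simplices (10): [v_0,v_1,v_2], [v_0,v_1,v_3], [v_0,v_1,v_4], [v_0,v_2,v_3], [v_0,v_2,v_4], [v_0,v_3,v_4], [v_1,v_2,v_3], [v_1,v_2,v_4], [v_1,v_3,v_4], [v_2,v_3,v_4]
  3-simplices (5): [v_0,v_1,v_2,v_3], [v_0,v_1,v_2,v_4], [v_0,v_1,v_3,v_4], [v_0,v_2,v_3,v_4], [v_1,v_2,v_3,v_4]

Hence C_0 ≅ Z^5, C_1 ≅ Z^10, C_2 ≅ Z^10, C_3 ≅ Z^5.

The boundary map ∂_1: C_1 → C_0 is given by ∂[p,q] = [q] − [p]. For instance
  ∂[v_0,v_1] = [v_1] − [v_0].
This gives a 5×10 integer matrix of rank 4; reducing to Smith normal form yields diagonal entries (1,1,1,1).

The boundary map ∂_2: C_2 → C_1 maps a triangle to the signed sum of its edges. For instance
  ∂[v_0,v_3,v_4] = [v_3,v_4] − [v_0,v_4] + [v_0,v_3],
  ∂[v_0,v_1,v_2] = [v_1,v_2] − [v_0,v_2] + [v_0,v_1].
The 10×10 boundary matrix has rank 6 and Smith normal form diag(1,1,1,1,1,1).

Boundary ∂_3: C_3 → C_2 sends each 3-simplex σ to the alternating sum Σ_i (−1)^i (σ with its i-th vertex removed). For instance
  ∂[v_1,v_2,v_3,v_4] = [v_2,v_3,v_4] − [v_1,v_3,v_4] + [v_1,v_2,v_4] − [v_1,v_2,v_3],
  ∂[v_0,v_1,v_3,v_4] = [v_1,v_3,v_4] − [v_0,v_3,v_4] + [v_0,v_1,v_4] − [v_0,v_1,v_3].
The 10×5 boundary matrix has rank 4 and Smith normal form diag(1,1,1,1).

Reading off H_k = ker ∂_k / im ∂_{k+1}:

  H_0: rank C_0 − rank ∂_1 = 5 − 4 = 1, and the invariant factors of ∂_1 are all 1, so H_0 = Z.
  H_1: rank ker ∂_1 − rank ∂_2 = (10 − 4) − 6 = 0, and the invariant factors of ∂_2 are all 1, so H_1 = 0.
  H_2: rank ker ∂_2 − rank ∂_3 = (10 − 6) − 4 = 0, and the invariant factors of ∂_3 are all 1, so H_2 = 0.
  H_3: rank ker ∂_3 − rank ∂_4 = (5 − 4) − 0 = 1, and there is no ∂_4, so H_3 = Z.

As a check, the Euler characteristic is 5 − 10 + 10 − 5 = 0, which agrees with 1 − 0 + 0 − 1 = 0.

H_0 = Z,  H_1 = 0,  H_2 = 0,  H_3 = Z.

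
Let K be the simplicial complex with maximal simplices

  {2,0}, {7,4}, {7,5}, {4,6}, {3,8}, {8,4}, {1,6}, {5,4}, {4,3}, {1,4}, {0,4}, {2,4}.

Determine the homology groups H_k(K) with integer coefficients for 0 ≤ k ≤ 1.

Fix the vertex order 0 < 1 < 2 < 3 < 4 < 5 < 6 < 7 < 8 and write every simplex with vertices in increasing order. Then dim K = 1 and the simplices of K are:

  0-simplices (9): [0], [1], [2], [3], [4], [5], [6], [7], [8]
  1-simplices (12): [0,2], [0,4], [1,4], [1,6], [2,4], [3,4], [3,8], [4,5], [4,6], [4,7], [4,8], [5,7]

giving chain groups C_0 ≅ Z^9, C_1 ≅ Z^12.

∂_1: C_1 → C_0 is given by ∂[p,q] = [q] − [p].
The 9×12 boundary matrix has rank 8 and Smith normal form diag(1,1,1,1,1,1,1,1).

Reading off H_k = ker ∂_k / im ∂_{k+1}:

  H_0: rank C_0 − rank ∂_1 = 9 − 8 = 1, and the invariant factors of ∂_1 are all 1, so H_0 ≅ Z.
  H_1: rank ker ∂_1 − rank ∂_2 = (12 − 8) − 0 = 4, and there is no ∂_2, so H_1 ≅ Z^4.

As a check, the Euler characteristic is 9 − 12 = -3, which agrees with 1 − 4 = -3.
(K is a triangulation of a wedge of 4 circles.)

H_0 = Z,  H_1 = Z^4.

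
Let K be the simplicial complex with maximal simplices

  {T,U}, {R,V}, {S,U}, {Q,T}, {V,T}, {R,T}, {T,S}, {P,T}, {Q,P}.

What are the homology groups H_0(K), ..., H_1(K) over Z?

H_0 ≅ Z,  H_1 ≅ Z^3.

K has 7 vertices, 9 edges.
rank ∂_0 = 0, rank ∂_1 = 6 ⇒ b_0 = 7 − 0 − 6 = 1; all invariant factors of ∂_1 are 1 so no torsion. So H_0 ≅ Z.
rank ∂_1 = 6, rank ∂_2 = 0 ⇒ b_1 = 9 − 6 − 0 = 3. So H_1 ≅ Z^3.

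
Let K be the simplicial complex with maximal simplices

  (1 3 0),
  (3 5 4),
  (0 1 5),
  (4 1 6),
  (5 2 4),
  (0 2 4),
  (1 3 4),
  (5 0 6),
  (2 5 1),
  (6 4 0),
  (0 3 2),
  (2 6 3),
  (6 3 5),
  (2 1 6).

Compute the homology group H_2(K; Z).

Order the vertices as 0 < 1 < 2 < 3 < 4 < 5 < 6. Listing each simplex with vertices in this order, K has dimension 2 with simplices:

  0-simplices (7): [0], [1], [2], [3], [4], [5], [6]
  1-simplices (21): [0,1], [0,2], [0,3], [0,4], [0,5], [0,6], [1,2], [1,3], [1,4], [1,5], [1,6], [2,3], [2,4], [2,5], [2,6], [3,4], [3,5], [3,6], [4,5], [4,6], [5,6]
  2-simplices (14): [0,1,3], [0,1,5], [0,2,3], [0,2,4], [0,4,6], [0,5,6], [1,2,5], [1,2,6], [1,3,4], [1,4,6], [2,3,6], [2,4,5], [3,4,5], [3,5,6]

Hence C_0 ≅ Z^7, C_1 ≅ Z^21, C_2 ≅ Z^14.

∂_1: C_1 → C_0 is given by ∂[p,q] = [q] − [p]. For instance
  ∂[2,6] = [6] − [2].
The 7×21 boundary matrix has rank 6 and Smith normal form diag(1,1,1,1,1,1).

∂_2: C_2 → C_1 acts by ∂[p,q,r] = [q,r] − [p,r] + [p,q]. For instance
  ∂[0,1,5] = [1,5] − [0,5] + [0,1],
  ∂[3,5,6] = [5,6] − [3,6] + [3,5].
As a 21×14 matrix over Z this has rank 13, with invariant factors (1,1,1,1,1,1,1,1,1,1,1,1,1).

Now H_k = ker ∂_k / im ∂_{k+1}, so:

  H_2: rank ker ∂_2 − rank ∂_3 = (14 − 13) − 0 = 1, and there is no ∂_3, so H_2 = Z.

H_2 = Z.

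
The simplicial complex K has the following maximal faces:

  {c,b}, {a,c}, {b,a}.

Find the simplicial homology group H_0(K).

H_0 ≅ Z.

Order the vertices as a < b < c. Listing each simplex with vertices in this order, K has dimension 1 with simplices:

  0-simplices (3): a, b, c
  1-simplices (3): ab, ac, bc

so the chain groups are C_0 ≅ Z^3, C_1 ≅ Z^3.

The boundary map ∂_1: C_1 → C_0 is given by ∂[p,q] = [q] − [p]. For instance
  ∂bc = c − b.
As a 3×3 matrix over Z this has rank 2, with invariant factors (1,1).

Reading off H_k = ker ∂_k / im ∂_{k+1}:

  H_0: rank C_0 − rank ∂_1 = 3 − 2 = 1, and the invariant factors of ∂_1 are all 1, so H_0 = Z.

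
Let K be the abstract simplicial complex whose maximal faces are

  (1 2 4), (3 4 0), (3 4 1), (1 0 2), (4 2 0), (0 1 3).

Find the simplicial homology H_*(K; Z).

Take the total order 0 < 1 < 2 < 3 < 4 on the vertex set. Then K (dimension 2) consists of the simplices:

  0-simplices (5): [0], [1], [2], [3], [4]
  1-simplices (9): [0,1], [0,2], [0,3], [0,4], [1,2], [1,3], [1,4], [2,4], [3,4]
  2-simplices (6): [0,1,2], [0,1,3], [0,2,4], [0,3,4], [1,2,4], [1,3,4]

giving chain groups C_0 ≅ Z^5, C_1 ≅ Z^9, C_2 ≅ Z^6.

Boundary ∂_1: C_1 → C_0 maps an edge to its endpoints' difference, ∂[p,q] = q − p.
As a 5×9 matrix over Z this has rank 4, with invariant factors (1,1,1,1).

The boundary map ∂_2: C_2 → C_1 sends each 2-simplex [p,q,r] to [q,r] − [p,r] + [p,q]. For instance
  ∂[0,1,2] = [1,2] − [0,2] + [0,1],
  ∂[0,2,4] = [2,4] − [0,4] + [0,2].
As a 9×6 matrix over Z this has rank 5, with invariant factors (1,1,1,1,1).

Now H_k = ker ∂_k / im ∂_{k+1}, so:

  H_0: rank C_0 − rank ∂_1 = 5 − 4 = 1, and the invariant factors of ∂_1 are all 1, so H_0 = Z.
  H_1: rank ker ∂_1 − rank ∂_2 = (9 − 4) − 5 = 0, and the invariant factors of ∂_2 are all 1, so H_1 = 0.
  H_2: rank ker ∂_2 − rank ∂_3 = (6 − 5) − 0 = 1, and there is no ∂_3, so H_2 = Z.

H_0 ≅ Z,  H_1 = 0,  H_2 ≅ Z.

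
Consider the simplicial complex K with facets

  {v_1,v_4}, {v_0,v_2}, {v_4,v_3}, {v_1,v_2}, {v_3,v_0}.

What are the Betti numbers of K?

K has 5 vertices, 5 edges.
rank ∂_0 = 0, rank ∂_1 = 4 ⇒ b_0 = 5 − 0 − 4 = 1; all invariant factors of ∂_1 are 1 so no torsion. So H_0 = Z.
rank ∂_1 = 4, rank ∂_2 = 0 ⇒ b_1 = 5 − 4 − 0 = 1. So H_1 = Z.

b_0 = 1, b_1 = 1.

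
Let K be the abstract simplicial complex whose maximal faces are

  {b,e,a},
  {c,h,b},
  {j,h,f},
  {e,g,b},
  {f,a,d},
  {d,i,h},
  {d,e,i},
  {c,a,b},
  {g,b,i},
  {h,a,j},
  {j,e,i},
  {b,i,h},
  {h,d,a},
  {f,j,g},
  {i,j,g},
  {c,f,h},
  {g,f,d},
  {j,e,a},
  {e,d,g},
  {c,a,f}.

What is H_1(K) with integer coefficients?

Fix the vertex order a < b < c < d < e < f < g < h < i < j and write every simplex with vertices in increasing order. Then dim K = 2 and the simplices of K are:

  0-simplices (10): a, b, c, d, e, f, g, h, i, j
  1-simplices (30): ab, ac, ad, ae, af, ah, aj, bc, be, bg, bh, bi, cf, ch, de, df, dg, dh, di, eg, ei, ej, fg, fh, fj, gi, gj, hi, hj, ij
  2-simplices (20): abc, abe, acf, adf, adh, aej, ahj, bch, beg, bgi, bhi, cfh, deg, dei, dfg, dhi, eij, fgj, fhj, gij

giving chain groups C_0 ≅ Z^10, C_1 ≅ Z^30, C_2 ≅ Z^20.

The boundary map ∂_1: C_1 → C_0 sends each edge [p,q] (with p < q) to q − p. For instance
  ∂fj = j − f.
As a 10×30 matrix over Z this has rank 9, with invariant factors (1,1,1,1,1,1,1,1,1).

The boundary map ∂_2: C_2 → C_1 maps a triangle to the signed sum of its edges. For instance
  ∂adh = dh − ah + ad,
  ∂acf = cf − af + ac.
The resulting 30×20 matrix has rank 20, and its Smith normal form has invariant factors (1,1,1,1,1,1,1,1,1,1,1,1,1,1,1,1,1,1,1,2).

Now H_k = ker ∂_k / im ∂_{k+1}, so:

  H_1: rank ker ∂_1 − rank ∂_2 = (30 − 9) − 20 = 1, and ∂_2 has invariant factor 2 > 1, so H_1 = Z × Z/2.

H_1 ≅ Z × Z/2.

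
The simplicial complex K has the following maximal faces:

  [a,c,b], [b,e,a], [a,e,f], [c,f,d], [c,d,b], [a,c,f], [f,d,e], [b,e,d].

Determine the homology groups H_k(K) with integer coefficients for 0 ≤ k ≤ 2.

Take the total order a < b < c < d < e < f on the vertex set. Then K (dimension 2) consists of the simplices:

  0-simplices (6): a, b, c, d, e, f
  1-simplices (12): ab, ac, ae, af, bc, bd, be, cd, cf, de, df, ef
  2-simplices (8): abc, abe, acf, aef, bcd, bde, cdf, def

Hence C_0 ≅ Z^6, C_1 ≅ Z^12, C_2 ≅ Z^8.

∂_1: C_1 → C_0 maps an edge to its endpoints' difference, ∂[p,q] = q − p.
This gives a 6×12 integer matrix of rank 5; reducing to Smith normal form yields diagonal entries (1,1,1,1,1).

The boundary map ∂_2: C_2 → C_1 maps a triangle to the signed sum of its edges. For instance
  ∂bde = de − be + bd,
  ∂acf = cf − af + ac.
As a 12×8 matrix over Z this has rank 7, with invariant factors (1,1,1,1,1,1,1).

Computing H_k = (kernel of ∂_k) / (image of ∂_{k+1}):

  H_0: rank C_0 − rank ∂_1 = 6 − 5 = 1, and the invariant factors of ∂_1 are all 1, so H_0 ≅ Z.
  H_1: rank ker ∂_1 − rank ∂_2 = (12 − 5) − 7 = 0, and the invariant factors of ∂_2 are all 1, so H_1 ≅ 0.
  H_2: rank ker ∂_2 − rank ∂_3 = (8 − 7) − 0 = 1, and there is no ∂_3, so H_2 ≅ Z.

H_0 ≅ Z,  H_1 = 0,  H_2 ≅ Z.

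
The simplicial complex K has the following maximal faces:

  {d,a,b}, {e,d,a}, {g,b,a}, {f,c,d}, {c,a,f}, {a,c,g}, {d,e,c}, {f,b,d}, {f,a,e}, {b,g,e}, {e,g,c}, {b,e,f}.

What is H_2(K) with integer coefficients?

H_2 = 0.

We work with the vertex ordering a < b < c < d < e < f < g. The simplices of K, each written with vertices in increasing order, are:

  0-simplices (7): a, b, c, d, e, f, g
  1-simplices (18): ab, ac, ad, ae, af, ag, bd, be, bf, bg, cd, ce, cf, cg, de, df, ef, eg
  2-simplices (12): abd, abg, acf, acg, ade, aef, bdf, bef, beg, cde, cdf, ceg

so the chain groups are C_0 ≅ Z^7, C_1 ≅ Z^18, C_2 ≅ Z^12.

The boundary map ∂_1: C_1 → C_0 sends each edge [p,q] (with p < q) to q − p. For instance
  ∂ac = c − a.
This gives a 7×18 integer matrix of rank 6; reducing to Smith normal form yields diagonal entries (1,1,1,1,1,1).

∂_2: C_2 → C_1 maps a triangle to the signed sum of its edges. For instance
  ∂abd = bd − ad + ab,
  ∂cde = de − ce + cd.
As a 18×12 matrix over Z this has rank 12, with invariant factors (1,1,1,1,1,1,1,1,1,1,1,2).

Now H_k = ker ∂_k / im ∂_{k+1}, so:

  H_2: rank ker ∂_2 − rank ∂_3 = (12 − 12) − 0 = 0, and there is no ∂_3, so H_2 = 0.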